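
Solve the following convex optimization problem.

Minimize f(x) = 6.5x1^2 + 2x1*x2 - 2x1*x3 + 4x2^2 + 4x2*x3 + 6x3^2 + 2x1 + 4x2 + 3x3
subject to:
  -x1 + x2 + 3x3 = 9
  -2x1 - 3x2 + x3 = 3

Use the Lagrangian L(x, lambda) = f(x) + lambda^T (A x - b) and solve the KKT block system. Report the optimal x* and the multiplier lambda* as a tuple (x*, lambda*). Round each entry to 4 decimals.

Form the Lagrangian:
  L(x, lambda) = (1/2) x^T Q x + c^T x + lambda^T (A x - b)
Stationarity (grad_x L = 0): Q x + c + A^T lambda = 0.
Primal feasibility: A x = b.

This gives the KKT block system:
  [ Q   A^T ] [ x     ]   [-c ]
  [ A    0  ] [ lambda ] = [ b ]

Solving the linear system:
  x*      = (-0.625, 0.3125, 2.6875)
  lambda* = (-12.925, 1.025)
  f(x*)   = 60.6562

x* = (-0.625, 0.3125, 2.6875), lambda* = (-12.925, 1.025)


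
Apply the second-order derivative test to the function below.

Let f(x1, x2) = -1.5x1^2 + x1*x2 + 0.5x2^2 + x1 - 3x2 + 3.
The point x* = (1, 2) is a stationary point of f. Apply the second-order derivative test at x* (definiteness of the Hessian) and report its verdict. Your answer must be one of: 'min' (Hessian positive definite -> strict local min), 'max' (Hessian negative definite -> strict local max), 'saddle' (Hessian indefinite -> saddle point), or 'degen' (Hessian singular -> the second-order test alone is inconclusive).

Compute the Hessian H = grad^2 f:
  H = [[-3, 1], [1, 1]]
Verify stationarity: grad f(x*) = H x* + g = (0, 0).
Eigenvalues of H: -3.2361, 1.2361.
Eigenvalues have mixed signs, so H is indefinite -> x* is a saddle point.

saddle


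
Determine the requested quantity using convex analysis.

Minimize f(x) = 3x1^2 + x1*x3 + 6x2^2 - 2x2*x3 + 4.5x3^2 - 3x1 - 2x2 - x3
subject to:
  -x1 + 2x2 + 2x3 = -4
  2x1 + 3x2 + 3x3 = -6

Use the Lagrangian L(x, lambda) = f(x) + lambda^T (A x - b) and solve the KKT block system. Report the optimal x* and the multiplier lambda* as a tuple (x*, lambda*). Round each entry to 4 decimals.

Form the Lagrangian:
  L(x, lambda) = (1/2) x^T Q x + c^T x + lambda^T (A x - b)
Stationarity (grad_x L = 0): Q x + c + A^T lambda = 0.
Primal feasibility: A x = b.

This gives the KKT block system:
  [ Q   A^T ] [ x     ]   [-c ]
  [ A    0  ] [ lambda ] = [ b ]

Solving the linear system:
  x*      = (0, -0.84, -1.16)
  lambda* = (1.0057, 2.5829)
  f(x*)   = 11.18

x* = (0, -0.84, -1.16), lambda* = (1.0057, 2.5829)


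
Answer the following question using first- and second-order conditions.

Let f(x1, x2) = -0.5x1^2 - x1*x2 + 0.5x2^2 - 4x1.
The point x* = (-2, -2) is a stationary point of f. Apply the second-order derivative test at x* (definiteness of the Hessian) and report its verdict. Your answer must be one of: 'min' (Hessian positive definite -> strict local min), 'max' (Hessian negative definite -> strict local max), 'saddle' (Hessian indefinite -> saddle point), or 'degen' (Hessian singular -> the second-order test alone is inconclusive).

Compute the Hessian H = grad^2 f:
  H = [[-1, -1], [-1, 1]]
Verify stationarity: grad f(x*) = H x* + g = (0, 0).
Eigenvalues of H: -1.4142, 1.4142.
Eigenvalues have mixed signs, so H is indefinite -> x* is a saddle point.

saddle


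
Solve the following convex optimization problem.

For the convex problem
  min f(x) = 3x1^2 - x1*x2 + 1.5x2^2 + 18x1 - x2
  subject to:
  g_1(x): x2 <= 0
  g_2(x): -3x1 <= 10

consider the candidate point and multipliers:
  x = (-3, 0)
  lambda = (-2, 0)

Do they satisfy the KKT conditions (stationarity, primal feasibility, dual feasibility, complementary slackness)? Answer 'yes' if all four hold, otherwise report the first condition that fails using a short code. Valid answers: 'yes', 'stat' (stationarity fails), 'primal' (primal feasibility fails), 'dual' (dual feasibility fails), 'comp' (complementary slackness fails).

Gradient of f: grad f(x) = Q x + c = (0, 2)
Constraint values g_i(x) = a_i^T x - b_i:
  g_1((-3, 0)) = 0
  g_2((-3, 0)) = -1
Stationarity residual: grad f(x) + sum_i lambda_i a_i = (0, 0)
  -> stationarity OK
Primal feasibility (all g_i <= 0): OK
Dual feasibility (all lambda_i >= 0): FAILS
Complementary slackness (lambda_i * g_i(x) = 0 for all i): OK

Verdict: the first failing condition is dual_feasibility -> dual.

dual


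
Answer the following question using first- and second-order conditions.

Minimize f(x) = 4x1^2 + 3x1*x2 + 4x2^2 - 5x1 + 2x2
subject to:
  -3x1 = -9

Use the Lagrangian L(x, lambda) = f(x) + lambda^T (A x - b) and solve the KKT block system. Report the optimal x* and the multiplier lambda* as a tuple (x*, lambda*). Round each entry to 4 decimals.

Form the Lagrangian:
  L(x, lambda) = (1/2) x^T Q x + c^T x + lambda^T (A x - b)
Stationarity (grad_x L = 0): Q x + c + A^T lambda = 0.
Primal feasibility: A x = b.

This gives the KKT block system:
  [ Q   A^T ] [ x     ]   [-c ]
  [ A    0  ] [ lambda ] = [ b ]

Solving the linear system:
  x*      = (3, -1.375)
  lambda* = (4.9583)
  f(x*)   = 13.4375

x* = (3, -1.375), lambda* = (4.9583)


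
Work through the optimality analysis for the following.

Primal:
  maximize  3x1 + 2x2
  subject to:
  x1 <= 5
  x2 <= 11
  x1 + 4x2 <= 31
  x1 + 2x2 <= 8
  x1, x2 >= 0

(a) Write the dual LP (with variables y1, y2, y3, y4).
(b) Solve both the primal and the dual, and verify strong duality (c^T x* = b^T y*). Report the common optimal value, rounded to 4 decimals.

The standard primal-dual pair for 'max c^T x s.t. A x <= b, x >= 0' is:
  Dual:  min b^T y  s.t.  A^T y >= c,  y >= 0.

So the dual LP is:
  minimize  5y1 + 11y2 + 31y3 + 8y4
  subject to:
    y1 + y3 + y4 >= 3
    y2 + 4y3 + 2y4 >= 2
    y1, y2, y3, y4 >= 0

Solving the primal: x* = (5, 1.5).
  primal value c^T x* = 18.
Solving the dual: y* = (2, 0, 0, 1).
  dual value b^T y* = 18.
Strong duality: c^T x* = b^T y*. Confirmed.

18


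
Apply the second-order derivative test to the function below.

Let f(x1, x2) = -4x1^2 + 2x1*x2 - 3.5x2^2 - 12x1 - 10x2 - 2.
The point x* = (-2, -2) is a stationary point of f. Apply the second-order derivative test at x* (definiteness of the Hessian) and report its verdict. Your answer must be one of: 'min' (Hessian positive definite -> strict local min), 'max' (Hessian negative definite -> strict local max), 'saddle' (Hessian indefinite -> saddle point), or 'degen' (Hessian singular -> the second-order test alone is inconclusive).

Compute the Hessian H = grad^2 f:
  H = [[-8, 2], [2, -7]]
Verify stationarity: grad f(x*) = H x* + g = (0, 0).
Eigenvalues of H: -9.5616, -5.4384.
Both eigenvalues < 0, so H is negative definite -> x* is a strict local max.

max


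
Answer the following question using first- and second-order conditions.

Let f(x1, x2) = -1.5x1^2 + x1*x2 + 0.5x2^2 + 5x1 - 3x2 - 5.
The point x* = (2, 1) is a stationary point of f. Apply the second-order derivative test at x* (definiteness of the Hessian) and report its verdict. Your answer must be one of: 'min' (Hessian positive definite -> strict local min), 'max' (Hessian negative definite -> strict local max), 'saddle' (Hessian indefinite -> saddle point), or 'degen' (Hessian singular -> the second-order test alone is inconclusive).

Compute the Hessian H = grad^2 f:
  H = [[-3, 1], [1, 1]]
Verify stationarity: grad f(x*) = H x* + g = (0, 0).
Eigenvalues of H: -3.2361, 1.2361.
Eigenvalues have mixed signs, so H is indefinite -> x* is a saddle point.

saddle


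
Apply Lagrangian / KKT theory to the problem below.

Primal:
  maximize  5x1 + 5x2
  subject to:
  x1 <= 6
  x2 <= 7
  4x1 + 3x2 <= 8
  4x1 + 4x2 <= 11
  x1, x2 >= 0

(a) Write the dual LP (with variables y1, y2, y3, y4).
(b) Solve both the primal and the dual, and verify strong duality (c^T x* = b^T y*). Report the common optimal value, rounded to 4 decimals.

The standard primal-dual pair for 'max c^T x s.t. A x <= b, x >= 0' is:
  Dual:  min b^T y  s.t.  A^T y >= c,  y >= 0.

So the dual LP is:
  minimize  6y1 + 7y2 + 8y3 + 11y4
  subject to:
    y1 + 4y3 + 4y4 >= 5
    y2 + 3y3 + 4y4 >= 5
    y1, y2, y3, y4 >= 0

Solving the primal: x* = (0, 2.6667).
  primal value c^T x* = 13.3333.
Solving the dual: y* = (0, 0, 1.6667, 0).
  dual value b^T y* = 13.3333.
Strong duality: c^T x* = b^T y*. Confirmed.

13.3333


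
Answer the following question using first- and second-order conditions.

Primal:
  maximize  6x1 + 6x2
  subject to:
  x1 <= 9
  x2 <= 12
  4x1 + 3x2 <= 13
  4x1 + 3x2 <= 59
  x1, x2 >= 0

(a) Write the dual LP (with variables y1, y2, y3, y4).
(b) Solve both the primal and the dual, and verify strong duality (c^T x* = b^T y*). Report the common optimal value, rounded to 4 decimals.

The standard primal-dual pair for 'max c^T x s.t. A x <= b, x >= 0' is:
  Dual:  min b^T y  s.t.  A^T y >= c,  y >= 0.

So the dual LP is:
  minimize  9y1 + 12y2 + 13y3 + 59y4
  subject to:
    y1 + 4y3 + 4y4 >= 6
    y2 + 3y3 + 3y4 >= 6
    y1, y2, y3, y4 >= 0

Solving the primal: x* = (0, 4.3333).
  primal value c^T x* = 26.
Solving the dual: y* = (0, 0, 2, 0).
  dual value b^T y* = 26.
Strong duality: c^T x* = b^T y*. Confirmed.

26


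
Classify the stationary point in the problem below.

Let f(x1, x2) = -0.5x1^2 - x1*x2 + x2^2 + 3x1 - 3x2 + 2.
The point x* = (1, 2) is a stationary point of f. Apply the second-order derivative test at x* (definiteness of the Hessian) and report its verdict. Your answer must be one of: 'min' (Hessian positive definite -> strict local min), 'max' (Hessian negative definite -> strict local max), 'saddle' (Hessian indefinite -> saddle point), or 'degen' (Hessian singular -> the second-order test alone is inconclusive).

Compute the Hessian H = grad^2 f:
  H = [[-1, -1], [-1, 2]]
Verify stationarity: grad f(x*) = H x* + g = (0, 0).
Eigenvalues of H: -1.3028, 2.3028.
Eigenvalues have mixed signs, so H is indefinite -> x* is a saddle point.

saddle


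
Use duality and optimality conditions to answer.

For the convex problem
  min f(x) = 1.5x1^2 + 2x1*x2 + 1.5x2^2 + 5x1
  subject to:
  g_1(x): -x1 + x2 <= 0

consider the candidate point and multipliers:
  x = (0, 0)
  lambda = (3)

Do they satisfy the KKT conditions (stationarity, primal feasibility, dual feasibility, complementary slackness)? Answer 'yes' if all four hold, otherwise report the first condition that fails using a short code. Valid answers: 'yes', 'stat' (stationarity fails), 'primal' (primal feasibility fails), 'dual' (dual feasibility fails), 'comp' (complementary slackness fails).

Gradient of f: grad f(x) = Q x + c = (5, 0)
Constraint values g_i(x) = a_i^T x - b_i:
  g_1((0, 0)) = 0
Stationarity residual: grad f(x) + sum_i lambda_i a_i = (2, 3)
  -> stationarity FAILS
Primal feasibility (all g_i <= 0): OK
Dual feasibility (all lambda_i >= 0): OK
Complementary slackness (lambda_i * g_i(x) = 0 for all i): OK

Verdict: the first failing condition is stationarity -> stat.

stat


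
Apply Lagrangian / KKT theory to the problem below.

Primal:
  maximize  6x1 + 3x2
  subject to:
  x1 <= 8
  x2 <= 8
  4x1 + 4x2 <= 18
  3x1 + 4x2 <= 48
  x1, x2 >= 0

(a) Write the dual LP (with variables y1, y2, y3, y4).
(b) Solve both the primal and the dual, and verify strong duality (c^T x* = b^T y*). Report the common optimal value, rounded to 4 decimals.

The standard primal-dual pair for 'max c^T x s.t. A x <= b, x >= 0' is:
  Dual:  min b^T y  s.t.  A^T y >= c,  y >= 0.

So the dual LP is:
  minimize  8y1 + 8y2 + 18y3 + 48y4
  subject to:
    y1 + 4y3 + 3y4 >= 6
    y2 + 4y3 + 4y4 >= 3
    y1, y2, y3, y4 >= 0

Solving the primal: x* = (4.5, 0).
  primal value c^T x* = 27.
Solving the dual: y* = (0, 0, 1.5, 0).
  dual value b^T y* = 27.
Strong duality: c^T x* = b^T y*. Confirmed.

27


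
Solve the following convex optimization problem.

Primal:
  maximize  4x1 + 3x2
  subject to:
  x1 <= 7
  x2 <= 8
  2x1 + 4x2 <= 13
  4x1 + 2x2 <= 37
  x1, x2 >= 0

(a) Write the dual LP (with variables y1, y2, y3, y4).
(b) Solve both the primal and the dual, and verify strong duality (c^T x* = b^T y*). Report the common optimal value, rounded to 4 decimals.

The standard primal-dual pair for 'max c^T x s.t. A x <= b, x >= 0' is:
  Dual:  min b^T y  s.t.  A^T y >= c,  y >= 0.

So the dual LP is:
  minimize  7y1 + 8y2 + 13y3 + 37y4
  subject to:
    y1 + 2y3 + 4y4 >= 4
    y2 + 4y3 + 2y4 >= 3
    y1, y2, y3, y4 >= 0

Solving the primal: x* = (6.5, 0).
  primal value c^T x* = 26.
Solving the dual: y* = (0, 0, 2, 0).
  dual value b^T y* = 26.
Strong duality: c^T x* = b^T y*. Confirmed.

26


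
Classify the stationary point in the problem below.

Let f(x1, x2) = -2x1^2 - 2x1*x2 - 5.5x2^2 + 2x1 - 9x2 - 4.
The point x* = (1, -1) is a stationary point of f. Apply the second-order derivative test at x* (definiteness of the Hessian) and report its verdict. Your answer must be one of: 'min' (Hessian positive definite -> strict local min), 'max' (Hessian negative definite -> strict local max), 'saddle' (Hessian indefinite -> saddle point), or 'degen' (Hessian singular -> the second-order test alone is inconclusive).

Compute the Hessian H = grad^2 f:
  H = [[-4, -2], [-2, -11]]
Verify stationarity: grad f(x*) = H x* + g = (0, 0).
Eigenvalues of H: -11.5311, -3.4689.
Both eigenvalues < 0, so H is negative definite -> x* is a strict local max.

max


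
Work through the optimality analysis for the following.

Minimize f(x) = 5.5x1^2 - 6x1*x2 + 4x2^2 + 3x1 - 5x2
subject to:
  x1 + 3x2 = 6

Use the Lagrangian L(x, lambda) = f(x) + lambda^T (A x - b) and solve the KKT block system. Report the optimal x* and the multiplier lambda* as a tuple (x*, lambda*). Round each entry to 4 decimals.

Form the Lagrangian:
  L(x, lambda) = (1/2) x^T Q x + c^T x + lambda^T (A x - b)
Stationarity (grad_x L = 0): Q x + c + A^T lambda = 0.
Primal feasibility: A x = b.

This gives the KKT block system:
  [ Q   A^T ] [ x     ]   [-c ]
  [ A    0  ] [ lambda ] = [ b ]

Solving the linear system:
  x*      = (0.7972, 1.7343)
  lambda* = (-1.3636)
  f(x*)   = 0.951

x* = (0.7972, 1.7343), lambda* = (-1.3636)


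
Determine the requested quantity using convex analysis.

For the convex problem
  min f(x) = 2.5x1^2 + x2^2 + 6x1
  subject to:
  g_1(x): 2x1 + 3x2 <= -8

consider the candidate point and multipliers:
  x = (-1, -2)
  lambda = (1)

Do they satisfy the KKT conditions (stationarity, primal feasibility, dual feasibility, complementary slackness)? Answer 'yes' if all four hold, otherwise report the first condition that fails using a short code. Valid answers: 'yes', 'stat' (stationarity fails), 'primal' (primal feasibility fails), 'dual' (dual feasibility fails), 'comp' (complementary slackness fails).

Gradient of f: grad f(x) = Q x + c = (1, -4)
Constraint values g_i(x) = a_i^T x - b_i:
  g_1((-1, -2)) = 0
Stationarity residual: grad f(x) + sum_i lambda_i a_i = (3, -1)
  -> stationarity FAILS
Primal feasibility (all g_i <= 0): OK
Dual feasibility (all lambda_i >= 0): OK
Complementary slackness (lambda_i * g_i(x) = 0 for all i): OK

Verdict: the first failing condition is stationarity -> stat.

stat


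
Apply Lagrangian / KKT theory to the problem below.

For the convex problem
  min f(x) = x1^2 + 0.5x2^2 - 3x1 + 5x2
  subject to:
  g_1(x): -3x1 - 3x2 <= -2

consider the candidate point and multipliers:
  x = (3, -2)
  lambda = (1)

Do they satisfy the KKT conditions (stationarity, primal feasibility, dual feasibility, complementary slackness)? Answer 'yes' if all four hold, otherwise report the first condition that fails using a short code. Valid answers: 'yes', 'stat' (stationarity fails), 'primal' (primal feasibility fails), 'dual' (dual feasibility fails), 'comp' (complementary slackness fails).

Gradient of f: grad f(x) = Q x + c = (3, 3)
Constraint values g_i(x) = a_i^T x - b_i:
  g_1((3, -2)) = -1
Stationarity residual: grad f(x) + sum_i lambda_i a_i = (0, 0)
  -> stationarity OK
Primal feasibility (all g_i <= 0): OK
Dual feasibility (all lambda_i >= 0): OK
Complementary slackness (lambda_i * g_i(x) = 0 for all i): FAILS

Verdict: the first failing condition is complementary_slackness -> comp.

comp


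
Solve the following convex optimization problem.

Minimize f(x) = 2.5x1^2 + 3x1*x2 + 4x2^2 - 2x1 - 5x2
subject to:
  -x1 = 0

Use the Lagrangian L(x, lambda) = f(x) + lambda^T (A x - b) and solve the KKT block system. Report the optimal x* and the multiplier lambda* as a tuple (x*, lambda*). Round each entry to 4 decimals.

Form the Lagrangian:
  L(x, lambda) = (1/2) x^T Q x + c^T x + lambda^T (A x - b)
Stationarity (grad_x L = 0): Q x + c + A^T lambda = 0.
Primal feasibility: A x = b.

This gives the KKT block system:
  [ Q   A^T ] [ x     ]   [-c ]
  [ A    0  ] [ lambda ] = [ b ]

Solving the linear system:
  x*      = (0, 0.625)
  lambda* = (-0.125)
  f(x*)   = -1.5625

x* = (0, 0.625), lambda* = (-0.125)


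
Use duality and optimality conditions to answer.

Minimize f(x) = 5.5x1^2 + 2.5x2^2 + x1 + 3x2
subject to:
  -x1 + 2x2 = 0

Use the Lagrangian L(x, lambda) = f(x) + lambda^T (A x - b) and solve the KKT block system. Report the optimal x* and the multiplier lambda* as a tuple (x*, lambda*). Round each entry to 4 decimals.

Form the Lagrangian:
  L(x, lambda) = (1/2) x^T Q x + c^T x + lambda^T (A x - b)
Stationarity (grad_x L = 0): Q x + c + A^T lambda = 0.
Primal feasibility: A x = b.

This gives the KKT block system:
  [ Q   A^T ] [ x     ]   [-c ]
  [ A    0  ] [ lambda ] = [ b ]

Solving the linear system:
  x*      = (-0.2041, -0.102)
  lambda* = (-1.2449)
  f(x*)   = -0.2551

x* = (-0.2041, -0.102), lambda* = (-1.2449)


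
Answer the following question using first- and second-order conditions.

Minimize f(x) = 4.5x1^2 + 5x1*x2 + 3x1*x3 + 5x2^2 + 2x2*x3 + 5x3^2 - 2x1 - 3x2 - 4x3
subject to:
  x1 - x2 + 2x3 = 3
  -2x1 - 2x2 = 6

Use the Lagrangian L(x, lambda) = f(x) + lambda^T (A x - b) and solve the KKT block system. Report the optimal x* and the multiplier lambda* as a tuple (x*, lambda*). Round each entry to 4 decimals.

Form the Lagrangian:
  L(x, lambda) = (1/2) x^T Q x + c^T x + lambda^T (A x - b)
Stationarity (grad_x L = 0): Q x + c + A^T lambda = 0.
Primal feasibility: A x = b.

This gives the KKT block system:
  [ Q   A^T ] [ x     ]   [-c ]
  [ A    0  ] [ lambda ] = [ b ]

Solving the linear system:
  x*      = (-1.5294, -1.4706, 1.5294)
  lambda* = (-1.8824, -10.2059)
  f(x*)   = 34.1176

x* = (-1.5294, -1.4706, 1.5294), lambda* = (-1.8824, -10.2059)


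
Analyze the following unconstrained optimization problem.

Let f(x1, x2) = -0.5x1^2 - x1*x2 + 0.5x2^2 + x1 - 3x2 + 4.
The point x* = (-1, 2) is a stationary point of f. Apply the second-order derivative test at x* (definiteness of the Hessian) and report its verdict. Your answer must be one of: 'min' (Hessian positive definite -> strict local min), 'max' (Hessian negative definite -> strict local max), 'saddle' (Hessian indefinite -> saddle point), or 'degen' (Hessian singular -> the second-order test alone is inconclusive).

Compute the Hessian H = grad^2 f:
  H = [[-1, -1], [-1, 1]]
Verify stationarity: grad f(x*) = H x* + g = (0, 0).
Eigenvalues of H: -1.4142, 1.4142.
Eigenvalues have mixed signs, so H is indefinite -> x* is a saddle point.

saddle


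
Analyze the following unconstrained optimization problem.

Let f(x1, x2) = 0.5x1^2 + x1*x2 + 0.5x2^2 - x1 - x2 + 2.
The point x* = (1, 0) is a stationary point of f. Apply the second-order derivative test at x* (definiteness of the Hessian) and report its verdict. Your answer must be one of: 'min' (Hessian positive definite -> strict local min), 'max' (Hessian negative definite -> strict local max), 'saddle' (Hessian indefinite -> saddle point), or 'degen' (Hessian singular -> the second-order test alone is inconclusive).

Compute the Hessian H = grad^2 f:
  H = [[1, 1], [1, 1]]
Verify stationarity: grad f(x*) = H x* + g = (0, 0).
Eigenvalues of H: 0, 2.
H has a zero eigenvalue (singular; positive semidefinite but not definite), so H is neither positive definite, negative definite, nor indefinite. The second-order test alone is inconclusive -> degen.
(Indeed, f is constant along the null direction of H through x*, so x* is not a strict local extremum.)

degen


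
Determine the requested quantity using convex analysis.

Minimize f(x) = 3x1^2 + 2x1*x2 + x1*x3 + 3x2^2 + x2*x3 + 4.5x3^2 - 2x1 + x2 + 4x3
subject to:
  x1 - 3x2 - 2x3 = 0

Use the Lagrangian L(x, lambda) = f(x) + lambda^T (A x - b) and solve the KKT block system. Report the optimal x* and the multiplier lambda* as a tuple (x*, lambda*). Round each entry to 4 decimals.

Form the Lagrangian:
  L(x, lambda) = (1/2) x^T Q x + c^T x + lambda^T (A x - b)
Stationarity (grad_x L = 0): Q x + c + A^T lambda = 0.
Primal feasibility: A x = b.

This gives the KKT block system:
  [ Q   A^T ] [ x     ]   [-c ]
  [ A    0  ] [ lambda ] = [ b ]

Solving the linear system:
  x*      = (0.158, 0.2541, -0.3022)
  lambda* = (0.8462)
  f(x*)   = -0.6353

x* = (0.158, 0.2541, -0.3022), lambda* = (0.8462)


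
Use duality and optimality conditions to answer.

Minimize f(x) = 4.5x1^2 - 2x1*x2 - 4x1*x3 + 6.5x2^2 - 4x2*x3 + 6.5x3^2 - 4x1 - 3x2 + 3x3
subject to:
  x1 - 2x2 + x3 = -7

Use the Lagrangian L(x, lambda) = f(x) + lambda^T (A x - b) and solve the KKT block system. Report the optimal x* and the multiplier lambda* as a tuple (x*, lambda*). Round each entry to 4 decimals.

Form the Lagrangian:
  L(x, lambda) = (1/2) x^T Q x + c^T x + lambda^T (A x - b)
Stationarity (grad_x L = 0): Q x + c + A^T lambda = 0.
Primal feasibility: A x = b.

This gives the KKT block system:
  [ Q   A^T ] [ x     ]   [-c ]
  [ A    0  ] [ lambda ] = [ b ]

Solving the linear system:
  x*      = (-1.4709, 2.1211, -1.287)
  lambda* = (16.3318)
  f(x*)   = 54.991

x* = (-1.4709, 2.1211, -1.287), lambda* = (16.3318)


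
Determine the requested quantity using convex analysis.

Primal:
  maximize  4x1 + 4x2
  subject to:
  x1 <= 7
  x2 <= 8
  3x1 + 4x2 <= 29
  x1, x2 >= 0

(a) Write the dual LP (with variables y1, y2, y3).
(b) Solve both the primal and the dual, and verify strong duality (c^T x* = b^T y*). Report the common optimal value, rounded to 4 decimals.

The standard primal-dual pair for 'max c^T x s.t. A x <= b, x >= 0' is:
  Dual:  min b^T y  s.t.  A^T y >= c,  y >= 0.

So the dual LP is:
  minimize  7y1 + 8y2 + 29y3
  subject to:
    y1 + 3y3 >= 4
    y2 + 4y3 >= 4
    y1, y2, y3 >= 0

Solving the primal: x* = (7, 2).
  primal value c^T x* = 36.
Solving the dual: y* = (1, 0, 1).
  dual value b^T y* = 36.
Strong duality: c^T x* = b^T y*. Confirmed.

36


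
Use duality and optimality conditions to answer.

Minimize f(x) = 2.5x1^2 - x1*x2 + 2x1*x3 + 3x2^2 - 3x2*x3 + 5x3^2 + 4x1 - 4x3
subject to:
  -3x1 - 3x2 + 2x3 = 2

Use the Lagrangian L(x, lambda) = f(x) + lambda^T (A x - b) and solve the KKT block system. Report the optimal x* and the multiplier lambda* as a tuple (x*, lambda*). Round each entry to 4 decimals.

Form the Lagrangian:
  L(x, lambda) = (1/2) x^T Q x + c^T x + lambda^T (A x - b)
Stationarity (grad_x L = 0): Q x + c + A^T lambda = 0.
Primal feasibility: A x = b.

This gives the KKT block system:
  [ Q   A^T ] [ x     ]   [-c ]
  [ A    0  ] [ lambda ] = [ b ]

Solving the linear system:
  x*      = (-0.6811, 0.3909, 0.5647)
  lambda* = (0.4442)
  f(x*)   = -2.9358

x* = (-0.6811, 0.3909, 0.5647), lambda* = (0.4442)


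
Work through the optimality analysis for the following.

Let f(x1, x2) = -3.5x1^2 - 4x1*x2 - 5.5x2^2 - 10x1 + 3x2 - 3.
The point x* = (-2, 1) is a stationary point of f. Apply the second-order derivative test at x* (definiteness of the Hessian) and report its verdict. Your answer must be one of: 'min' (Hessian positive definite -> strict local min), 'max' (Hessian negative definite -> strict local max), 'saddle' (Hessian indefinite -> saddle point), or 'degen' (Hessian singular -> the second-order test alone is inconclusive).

Compute the Hessian H = grad^2 f:
  H = [[-7, -4], [-4, -11]]
Verify stationarity: grad f(x*) = H x* + g = (0, 0).
Eigenvalues of H: -13.4721, -4.5279.
Both eigenvalues < 0, so H is negative definite -> x* is a strict local max.

max


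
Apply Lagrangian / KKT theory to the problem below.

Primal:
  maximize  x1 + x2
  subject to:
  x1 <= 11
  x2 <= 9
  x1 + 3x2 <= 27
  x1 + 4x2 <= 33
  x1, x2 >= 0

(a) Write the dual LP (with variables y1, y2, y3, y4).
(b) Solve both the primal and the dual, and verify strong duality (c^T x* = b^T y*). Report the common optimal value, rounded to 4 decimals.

The standard primal-dual pair for 'max c^T x s.t. A x <= b, x >= 0' is:
  Dual:  min b^T y  s.t.  A^T y >= c,  y >= 0.

So the dual LP is:
  minimize  11y1 + 9y2 + 27y3 + 33y4
  subject to:
    y1 + y3 + y4 >= 1
    y2 + 3y3 + 4y4 >= 1
    y1, y2, y3, y4 >= 0

Solving the primal: x* = (11, 5.3333).
  primal value c^T x* = 16.3333.
Solving the dual: y* = (0.6667, 0, 0.3333, 0).
  dual value b^T y* = 16.3333.
Strong duality: c^T x* = b^T y*. Confirmed.

16.3333


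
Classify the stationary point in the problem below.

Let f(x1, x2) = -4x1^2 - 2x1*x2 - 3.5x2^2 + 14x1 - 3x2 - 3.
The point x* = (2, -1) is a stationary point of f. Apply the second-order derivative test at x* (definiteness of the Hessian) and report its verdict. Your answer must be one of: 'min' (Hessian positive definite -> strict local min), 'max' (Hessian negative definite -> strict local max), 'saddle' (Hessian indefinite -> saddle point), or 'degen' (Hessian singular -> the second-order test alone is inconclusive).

Compute the Hessian H = grad^2 f:
  H = [[-8, -2], [-2, -7]]
Verify stationarity: grad f(x*) = H x* + g = (0, 0).
Eigenvalues of H: -9.5616, -5.4384.
Both eigenvalues < 0, so H is negative definite -> x* is a strict local max.

max


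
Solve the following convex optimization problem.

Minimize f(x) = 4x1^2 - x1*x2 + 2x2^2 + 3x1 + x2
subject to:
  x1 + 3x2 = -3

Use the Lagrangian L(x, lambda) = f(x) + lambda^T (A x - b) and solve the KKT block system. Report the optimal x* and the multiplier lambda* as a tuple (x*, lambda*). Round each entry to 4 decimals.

Form the Lagrangian:
  L(x, lambda) = (1/2) x^T Q x + c^T x + lambda^T (A x - b)
Stationarity (grad_x L = 0): Q x + c + A^T lambda = 0.
Primal feasibility: A x = b.

This gives the KKT block system:
  [ Q   A^T ] [ x     ]   [-c ]
  [ A    0  ] [ lambda ] = [ b ]

Solving the linear system:
  x*      = (-0.5488, -0.8171)
  lambda* = (0.5732)
  f(x*)   = -0.372

x* = (-0.5488, -0.8171), lambda* = (0.5732)


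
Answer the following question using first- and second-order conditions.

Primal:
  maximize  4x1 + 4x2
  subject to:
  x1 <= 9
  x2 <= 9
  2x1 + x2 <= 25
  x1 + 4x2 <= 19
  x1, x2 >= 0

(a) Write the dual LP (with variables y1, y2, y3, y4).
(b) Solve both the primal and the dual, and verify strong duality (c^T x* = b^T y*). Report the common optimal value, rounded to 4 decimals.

The standard primal-dual pair for 'max c^T x s.t. A x <= b, x >= 0' is:
  Dual:  min b^T y  s.t.  A^T y >= c,  y >= 0.

So the dual LP is:
  minimize  9y1 + 9y2 + 25y3 + 19y4
  subject to:
    y1 + 2y3 + y4 >= 4
    y2 + y3 + 4y4 >= 4
    y1, y2, y3, y4 >= 0

Solving the primal: x* = (9, 2.5).
  primal value c^T x* = 46.
Solving the dual: y* = (3, 0, 0, 1).
  dual value b^T y* = 46.
Strong duality: c^T x* = b^T y*. Confirmed.

46


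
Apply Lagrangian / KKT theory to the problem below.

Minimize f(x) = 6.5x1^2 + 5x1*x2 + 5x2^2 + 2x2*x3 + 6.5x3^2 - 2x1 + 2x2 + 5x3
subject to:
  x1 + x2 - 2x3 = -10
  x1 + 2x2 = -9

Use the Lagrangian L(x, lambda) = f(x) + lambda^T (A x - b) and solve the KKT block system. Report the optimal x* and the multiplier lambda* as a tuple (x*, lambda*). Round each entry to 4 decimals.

Form the Lagrangian:
  L(x, lambda) = (1/2) x^T Q x + c^T x + lambda^T (A x - b)
Stationarity (grad_x L = 0): Q x + c + A^T lambda = 0.
Primal feasibility: A x = b.

This gives the KKT block system:
  [ Q   A^T ] [ x     ]   [-c ]
  [ A    0  ] [ lambda ] = [ b ]

Solving the linear system:
  x*      = (-0.2023, -4.3988, 2.6994)
  lambda* = (15.6474, 10.9769)
  f(x*)   = 130.185

x* = (-0.2023, -4.3988, 2.6994), lambda* = (15.6474, 10.9769)


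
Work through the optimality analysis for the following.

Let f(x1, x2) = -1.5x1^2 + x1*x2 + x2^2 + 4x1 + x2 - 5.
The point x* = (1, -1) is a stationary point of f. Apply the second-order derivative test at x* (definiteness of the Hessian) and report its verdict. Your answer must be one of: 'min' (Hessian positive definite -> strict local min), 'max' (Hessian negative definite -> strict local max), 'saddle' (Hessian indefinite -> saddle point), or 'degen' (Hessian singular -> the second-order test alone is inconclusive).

Compute the Hessian H = grad^2 f:
  H = [[-3, 1], [1, 2]]
Verify stationarity: grad f(x*) = H x* + g = (0, 0).
Eigenvalues of H: -3.1926, 2.1926.
Eigenvalues have mixed signs, so H is indefinite -> x* is a saddle point.

saddle


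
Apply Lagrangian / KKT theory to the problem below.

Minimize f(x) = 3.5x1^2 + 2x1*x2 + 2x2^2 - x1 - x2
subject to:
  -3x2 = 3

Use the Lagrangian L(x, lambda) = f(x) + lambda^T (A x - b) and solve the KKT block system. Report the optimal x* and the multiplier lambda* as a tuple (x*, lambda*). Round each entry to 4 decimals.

Form the Lagrangian:
  L(x, lambda) = (1/2) x^T Q x + c^T x + lambda^T (A x - b)
Stationarity (grad_x L = 0): Q x + c + A^T lambda = 0.
Primal feasibility: A x = b.

This gives the KKT block system:
  [ Q   A^T ] [ x     ]   [-c ]
  [ A    0  ] [ lambda ] = [ b ]

Solving the linear system:
  x*      = (0.4286, -1)
  lambda* = (-1.381)
  f(x*)   = 2.3571

x* = (0.4286, -1), lambda* = (-1.381)


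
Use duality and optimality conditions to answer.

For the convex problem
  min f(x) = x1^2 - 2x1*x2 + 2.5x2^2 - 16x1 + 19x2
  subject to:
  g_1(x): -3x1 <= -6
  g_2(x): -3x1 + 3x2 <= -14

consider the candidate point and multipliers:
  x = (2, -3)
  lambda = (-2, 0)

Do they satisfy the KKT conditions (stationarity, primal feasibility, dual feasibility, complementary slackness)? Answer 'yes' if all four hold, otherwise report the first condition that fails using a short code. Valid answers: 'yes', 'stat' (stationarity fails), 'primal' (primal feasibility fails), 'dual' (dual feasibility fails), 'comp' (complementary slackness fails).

Gradient of f: grad f(x) = Q x + c = (-6, 0)
Constraint values g_i(x) = a_i^T x - b_i:
  g_1((2, -3)) = 0
  g_2((2, -3)) = -1
Stationarity residual: grad f(x) + sum_i lambda_i a_i = (0, 0)
  -> stationarity OK
Primal feasibility (all g_i <= 0): OK
Dual feasibility (all lambda_i >= 0): FAILS
Complementary slackness (lambda_i * g_i(x) = 0 for all i): OK

Verdict: the first failing condition is dual_feasibility -> dual.

dual


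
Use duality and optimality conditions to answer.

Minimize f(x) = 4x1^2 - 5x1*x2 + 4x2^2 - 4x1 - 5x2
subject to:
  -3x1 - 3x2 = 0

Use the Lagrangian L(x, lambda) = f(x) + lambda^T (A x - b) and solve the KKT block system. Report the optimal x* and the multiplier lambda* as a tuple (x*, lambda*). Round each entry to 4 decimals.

Form the Lagrangian:
  L(x, lambda) = (1/2) x^T Q x + c^T x + lambda^T (A x - b)
Stationarity (grad_x L = 0): Q x + c + A^T lambda = 0.
Primal feasibility: A x = b.

This gives the KKT block system:
  [ Q   A^T ] [ x     ]   [-c ]
  [ A    0  ] [ lambda ] = [ b ]

Solving the linear system:
  x*      = (-0.0385, 0.0385)
  lambda* = (-1.5)
  f(x*)   = -0.0192

x* = (-0.0385, 0.0385), lambda* = (-1.5)


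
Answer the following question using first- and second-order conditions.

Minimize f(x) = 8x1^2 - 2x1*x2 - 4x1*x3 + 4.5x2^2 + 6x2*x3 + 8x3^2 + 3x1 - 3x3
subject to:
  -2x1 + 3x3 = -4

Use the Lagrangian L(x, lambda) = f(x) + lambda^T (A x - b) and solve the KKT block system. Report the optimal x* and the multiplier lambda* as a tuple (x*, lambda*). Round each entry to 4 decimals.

Form the Lagrangian:
  L(x, lambda) = (1/2) x^T Q x + c^T x + lambda^T (A x - b)
Stationarity (grad_x L = 0): Q x + c + A^T lambda = 0.
Primal feasibility: A x = b.

This gives the KKT block system:
  [ Q   A^T ] [ x     ]   [-c ]
  [ A    0  ] [ lambda ] = [ b ]

Solving the linear system:
  x*      = (0.3526, 0.8105, -1.0983)
  lambda* = (5.7066)
  f(x*)   = 13.5894

x* = (0.3526, 0.8105, -1.0983), lambda* = (5.7066)


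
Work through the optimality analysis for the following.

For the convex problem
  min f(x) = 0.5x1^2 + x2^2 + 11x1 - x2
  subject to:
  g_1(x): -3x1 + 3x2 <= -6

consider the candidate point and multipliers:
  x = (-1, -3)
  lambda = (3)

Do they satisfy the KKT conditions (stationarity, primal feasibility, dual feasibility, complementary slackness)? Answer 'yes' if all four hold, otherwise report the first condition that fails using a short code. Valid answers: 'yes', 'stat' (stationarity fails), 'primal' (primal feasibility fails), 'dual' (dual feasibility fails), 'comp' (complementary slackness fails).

Gradient of f: grad f(x) = Q x + c = (10, -7)
Constraint values g_i(x) = a_i^T x - b_i:
  g_1((-1, -3)) = 0
Stationarity residual: grad f(x) + sum_i lambda_i a_i = (1, 2)
  -> stationarity FAILS
Primal feasibility (all g_i <= 0): OK
Dual feasibility (all lambda_i >= 0): OK
Complementary slackness (lambda_i * g_i(x) = 0 for all i): OK

Verdict: the first failing condition is stationarity -> stat.

stat


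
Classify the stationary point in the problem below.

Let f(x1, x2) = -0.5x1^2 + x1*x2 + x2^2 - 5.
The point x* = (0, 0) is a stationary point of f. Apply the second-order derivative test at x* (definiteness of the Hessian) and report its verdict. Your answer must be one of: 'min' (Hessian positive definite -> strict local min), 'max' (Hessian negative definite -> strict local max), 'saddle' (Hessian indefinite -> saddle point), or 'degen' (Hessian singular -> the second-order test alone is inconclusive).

Compute the Hessian H = grad^2 f:
  H = [[-1, 1], [1, 2]]
Verify stationarity: grad f(x*) = H x* + g = (0, 0).
Eigenvalues of H: -1.3028, 2.3028.
Eigenvalues have mixed signs, so H is indefinite -> x* is a saddle point.

saddle


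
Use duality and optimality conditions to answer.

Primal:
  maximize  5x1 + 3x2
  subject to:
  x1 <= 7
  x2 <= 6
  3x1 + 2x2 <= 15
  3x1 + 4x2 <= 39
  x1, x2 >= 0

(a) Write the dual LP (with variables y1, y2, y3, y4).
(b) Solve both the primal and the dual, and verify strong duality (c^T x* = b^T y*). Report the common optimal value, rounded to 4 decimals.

The standard primal-dual pair for 'max c^T x s.t. A x <= b, x >= 0' is:
  Dual:  min b^T y  s.t.  A^T y >= c,  y >= 0.

So the dual LP is:
  minimize  7y1 + 6y2 + 15y3 + 39y4
  subject to:
    y1 + 3y3 + 3y4 >= 5
    y2 + 2y3 + 4y4 >= 3
    y1, y2, y3, y4 >= 0

Solving the primal: x* = (5, 0).
  primal value c^T x* = 25.
Solving the dual: y* = (0, 0, 1.6667, 0).
  dual value b^T y* = 25.
Strong duality: c^T x* = b^T y*. Confirmed.

25


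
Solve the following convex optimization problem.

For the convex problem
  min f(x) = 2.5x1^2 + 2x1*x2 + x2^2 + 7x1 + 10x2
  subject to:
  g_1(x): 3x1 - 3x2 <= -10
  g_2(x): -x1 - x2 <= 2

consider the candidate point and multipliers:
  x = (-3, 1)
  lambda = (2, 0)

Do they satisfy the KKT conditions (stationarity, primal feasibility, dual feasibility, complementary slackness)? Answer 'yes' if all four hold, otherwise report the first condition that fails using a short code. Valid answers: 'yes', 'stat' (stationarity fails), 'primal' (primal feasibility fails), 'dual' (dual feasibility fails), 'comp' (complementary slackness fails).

Gradient of f: grad f(x) = Q x + c = (-6, 6)
Constraint values g_i(x) = a_i^T x - b_i:
  g_1((-3, 1)) = -2
  g_2((-3, 1)) = 0
Stationarity residual: grad f(x) + sum_i lambda_i a_i = (0, 0)
  -> stationarity OK
Primal feasibility (all g_i <= 0): OK
Dual feasibility (all lambda_i >= 0): OK
Complementary slackness (lambda_i * g_i(x) = 0 for all i): FAILS

Verdict: the first failing condition is complementary_slackness -> comp.

comp


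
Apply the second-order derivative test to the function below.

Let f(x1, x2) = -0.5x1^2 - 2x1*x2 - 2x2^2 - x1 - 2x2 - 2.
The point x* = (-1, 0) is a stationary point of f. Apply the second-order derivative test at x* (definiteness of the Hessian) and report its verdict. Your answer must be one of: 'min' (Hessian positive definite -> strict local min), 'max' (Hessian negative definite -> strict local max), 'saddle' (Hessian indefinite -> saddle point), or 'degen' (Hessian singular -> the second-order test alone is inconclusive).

Compute the Hessian H = grad^2 f:
  H = [[-1, -2], [-2, -4]]
Verify stationarity: grad f(x*) = H x* + g = (0, 0).
Eigenvalues of H: -5, 0.
H has a zero eigenvalue (singular; negative semidefinite but not definite), so H is neither positive definite, negative definite, nor indefinite. The second-order test alone is inconclusive -> degen.
(Indeed, f is constant along the null direction of H through x*, so x* is not a strict local extremum.)

degen


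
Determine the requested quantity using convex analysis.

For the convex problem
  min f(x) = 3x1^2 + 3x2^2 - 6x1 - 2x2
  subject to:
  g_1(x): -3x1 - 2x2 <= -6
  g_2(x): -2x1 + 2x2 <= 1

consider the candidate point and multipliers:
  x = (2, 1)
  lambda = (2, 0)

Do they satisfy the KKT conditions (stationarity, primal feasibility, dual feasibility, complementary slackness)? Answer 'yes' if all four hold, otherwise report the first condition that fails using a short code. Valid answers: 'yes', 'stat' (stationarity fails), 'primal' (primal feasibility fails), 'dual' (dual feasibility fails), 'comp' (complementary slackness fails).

Gradient of f: grad f(x) = Q x + c = (6, 4)
Constraint values g_i(x) = a_i^T x - b_i:
  g_1((2, 1)) = -2
  g_2((2, 1)) = -3
Stationarity residual: grad f(x) + sum_i lambda_i a_i = (0, 0)
  -> stationarity OK
Primal feasibility (all g_i <= 0): OK
Dual feasibility (all lambda_i >= 0): OK
Complementary slackness (lambda_i * g_i(x) = 0 for all i): FAILS

Verdict: the first failing condition is complementary_slackness -> comp.

comp


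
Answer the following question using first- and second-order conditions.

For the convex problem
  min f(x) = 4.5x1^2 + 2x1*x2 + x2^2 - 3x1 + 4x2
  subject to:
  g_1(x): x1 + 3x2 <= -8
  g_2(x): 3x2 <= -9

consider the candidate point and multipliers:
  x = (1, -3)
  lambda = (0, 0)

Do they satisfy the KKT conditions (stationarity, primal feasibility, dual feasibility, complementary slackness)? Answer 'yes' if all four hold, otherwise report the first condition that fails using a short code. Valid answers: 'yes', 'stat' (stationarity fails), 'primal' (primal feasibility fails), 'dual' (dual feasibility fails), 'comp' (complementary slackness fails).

Gradient of f: grad f(x) = Q x + c = (0, 0)
Constraint values g_i(x) = a_i^T x - b_i:
  g_1((1, -3)) = 0
  g_2((1, -3)) = 0
Stationarity residual: grad f(x) + sum_i lambda_i a_i = (0, 0)
  -> stationarity OK
Primal feasibility (all g_i <= 0): OK
Dual feasibility (all lambda_i >= 0): OK
Complementary slackness (lambda_i * g_i(x) = 0 for all i): OK

Verdict: yes, KKT holds.

yes


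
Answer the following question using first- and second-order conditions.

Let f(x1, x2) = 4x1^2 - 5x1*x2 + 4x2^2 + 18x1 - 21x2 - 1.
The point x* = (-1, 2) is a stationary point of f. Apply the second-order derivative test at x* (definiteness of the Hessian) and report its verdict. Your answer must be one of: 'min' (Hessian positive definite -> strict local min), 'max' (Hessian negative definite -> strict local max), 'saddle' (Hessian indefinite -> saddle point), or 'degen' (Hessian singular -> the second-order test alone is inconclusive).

Compute the Hessian H = grad^2 f:
  H = [[8, -5], [-5, 8]]
Verify stationarity: grad f(x*) = H x* + g = (0, 0).
Eigenvalues of H: 3, 13.
Both eigenvalues > 0, so H is positive definite -> x* is a strict local min.

min


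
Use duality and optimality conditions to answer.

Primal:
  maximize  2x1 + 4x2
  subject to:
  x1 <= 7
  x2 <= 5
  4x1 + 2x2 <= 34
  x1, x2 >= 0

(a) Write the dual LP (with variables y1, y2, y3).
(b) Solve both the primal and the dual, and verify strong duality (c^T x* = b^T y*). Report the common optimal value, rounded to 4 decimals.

The standard primal-dual pair for 'max c^T x s.t. A x <= b, x >= 0' is:
  Dual:  min b^T y  s.t.  A^T y >= c,  y >= 0.

So the dual LP is:
  minimize  7y1 + 5y2 + 34y3
  subject to:
    y1 + 4y3 >= 2
    y2 + 2y3 >= 4
    y1, y2, y3 >= 0

Solving the primal: x* = (6, 5).
  primal value c^T x* = 32.
Solving the dual: y* = (0, 3, 0.5).
  dual value b^T y* = 32.
Strong duality: c^T x* = b^T y*. Confirmed.

32
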